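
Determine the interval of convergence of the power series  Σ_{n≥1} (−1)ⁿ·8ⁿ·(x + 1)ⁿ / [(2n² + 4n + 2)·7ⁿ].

Ratio test: |a_{n+1}/a_n| = [(2n² + 4n + 2)/(2(n+1)² + 4(n+1) + 2)] · 8/7 → 8/7 as n → ∞.
Convergence for |x + 1| · 8/7 < 1, i.e. |x + 1| < 7/8. So R = 7/8.
When x = -1/8, absolute convergence follows by limit comparison with Σ 1/n².
Endpoint x = -15/8: the series is dominated by a constant times Σ 1/n², which converges (p = 2 > 1).

[-15/8, -1/8]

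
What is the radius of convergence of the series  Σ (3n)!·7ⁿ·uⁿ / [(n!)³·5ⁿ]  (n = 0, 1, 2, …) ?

Apply the ratio test: |a_{n+1}| / |a_n| = (3n+1)·(3n+2)·(3n+3)/(n+1)³ · 7/5, which tends to 189/5 as n → ∞.
Hence the series converges for |u| < 1/(189/5) = 5/189, so the radius of convergence is 5/189.

R = 5/189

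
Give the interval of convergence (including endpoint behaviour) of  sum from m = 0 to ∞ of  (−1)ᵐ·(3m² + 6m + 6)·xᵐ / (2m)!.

The ratio of consecutive coefficients is (3(m+1)² + 6(m+1) + 6)/(3m² + 6m + 6) · 1/[(2m+1)·(2m+2)] → 0.
Since the limit is 0 < 1 for every x, the series converges on all of ℝ and R = ∞.

(−∞, ∞)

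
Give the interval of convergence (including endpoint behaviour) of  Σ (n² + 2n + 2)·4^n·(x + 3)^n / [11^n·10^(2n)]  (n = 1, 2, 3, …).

By the ratio test, |a_{n+1}/a_n| = [((n+1)² + 2(n+1) + 2)/(n² + 2n + 2)] · 4/(11·100) → 1/275.
Thus R = 1/(1/275) = 275.
Endpoint x = 272: the terms have absolute value of order n², which does not tend to 0, so the series diverges by the divergence test.
Endpoint x = -278: the terms have absolute value of order n², which does not tend to 0, so the series diverges by the divergence test.

(-278, 272)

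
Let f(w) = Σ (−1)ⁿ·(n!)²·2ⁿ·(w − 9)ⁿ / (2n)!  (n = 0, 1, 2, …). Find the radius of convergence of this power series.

The ratio of consecutive coefficients is (n+1)²/[(2n+1)·(2n+2)] · 2 → 1/2.
Convergence for |w − 9| · 1/2 < 1, i.e. |w − 9| < 2. So R = 2.

R = 2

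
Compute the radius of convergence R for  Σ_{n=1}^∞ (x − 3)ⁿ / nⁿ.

R = ∞

Applying the root test, |a_n|^(1/n) = 1/n → 0.
Since the n-th root of |a_n| tends to 0, the series converges for all real x; R = ∞.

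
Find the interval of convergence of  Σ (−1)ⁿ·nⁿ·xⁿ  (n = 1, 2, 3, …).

By the Cauchy root test, |a_n|^(1/n) = n → ∞.
Since the n-th root of |a_n| is unbounded, the series converges only at x = 0; R = 0.

{0}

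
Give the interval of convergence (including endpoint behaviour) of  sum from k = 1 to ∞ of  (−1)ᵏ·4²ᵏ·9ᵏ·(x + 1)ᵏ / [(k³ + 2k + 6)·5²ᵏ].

[-169/144, -119/144]

Ratio test: |a_{k+1}/a_k| = [(k³ + 2k + 6)/((k+1)³ + 2(k+1) + 6)] · 16·9/25 → 144/25 as k → ∞.
The series converges when 144/25 · |x + 1| < 1, giving R = 25/144.
Check x = -119/144: the terms are on the order of 1/k³, so the series converges absolutely by comparison with the p-series (p = 3 > 1).
Check x = -169/144: the series is dominated by a constant times Σ 1/k³, which converges (p = 3 > 1).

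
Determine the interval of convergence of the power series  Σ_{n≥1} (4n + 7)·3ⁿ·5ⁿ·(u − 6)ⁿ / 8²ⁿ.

(26/15, 154/15)

The ratio of consecutive coefficients is [(4(n+1) + 7)/(4n + 7)] · 3·5/64 → 15/64.
Convergence for |u − 6| · 15/64 < 1, i.e. |u − 6| < 64/15. So R = 64/15.
Check u = 154/15: the terms do not tend to 0, so the series diverges.
At u = 26/15: the terms do not tend to 0, so the series diverges.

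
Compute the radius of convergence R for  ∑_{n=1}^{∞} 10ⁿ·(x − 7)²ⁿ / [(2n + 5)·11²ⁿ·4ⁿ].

R = 11√10/5

Ratio test: |a_{n+1}/a_n| = [(2n + 5)/(2(n+1) + 5)] · 10/(121·4) → 5/242 as n → ∞.
Since the exponent of (x − 7) increases by 2 each term, convergence requires |x − 7|² < 242/5, hence R = 11√10/5.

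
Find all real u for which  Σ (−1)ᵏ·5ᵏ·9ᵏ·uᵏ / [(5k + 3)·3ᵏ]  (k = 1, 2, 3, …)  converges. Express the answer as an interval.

(-1/15, 1/15]

The ratio of consecutive coefficients is [(5k + 3)/(5(k+1) + 3)] · 5·9/3 → 15.
The series converges when 15 · |u| < 1, giving R = 1/15.
Check u = 1/15: an alternating series whose terms decrease to 0 in absolute value, so it converges by the Leibniz criterion.
At u = -1/15: the terms are asymptotic to a nonzero constant times 1/k, so the series diverges by limit comparison with Σ 1/k.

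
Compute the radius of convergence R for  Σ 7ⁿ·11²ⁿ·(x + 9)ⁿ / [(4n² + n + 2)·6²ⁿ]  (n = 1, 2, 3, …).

Apply the ratio test: |a_{n+1}| / |a_n| = [(4n² + n + 2)/(4(n+1)² + (n+1) + 2)] · 7·121/36, which tends to 847/36 as n → ∞.
Hence the series converges for |x + 9| < 1/(847/36) = 36/847, so the radius of convergence is 36/847.

R = 36/847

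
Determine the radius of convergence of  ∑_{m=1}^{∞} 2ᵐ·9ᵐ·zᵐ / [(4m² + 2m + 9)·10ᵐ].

R = 5/9

Ratio test: |a_{m+1}/a_m| = [(4m² + 2m + 9)/(4(m+1)² + 2(m+1) + 9)] · 2·9/10 → 9/5 as m → ∞.
The series converges when 9/5 · |z| < 1, giving R = 5/9.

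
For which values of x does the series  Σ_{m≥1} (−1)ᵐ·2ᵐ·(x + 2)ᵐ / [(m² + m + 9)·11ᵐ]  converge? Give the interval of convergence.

Ratio test: |a_{m+1}/a_m| = [(m² + m + 9)/((m+1)² + (m+1) + 9)] · 2/11 → 2/11 as m → ∞.
Convergence for |x + 2| · 2/11 < 1, i.e. |x + 2| < 11/2. So R = 11/2.
When x = 7/2, the terms are on the order of 1/m², so the series converges absolutely by comparison with the p-series (p = 2 > 1).
At x = -15/2: the terms are on the order of 1/m², so the series converges absolutely by comparison with the p-series (p = 2 > 1).

[-15/2, 7/2]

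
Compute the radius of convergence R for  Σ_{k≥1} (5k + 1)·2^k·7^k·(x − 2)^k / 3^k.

By the ratio test, |a_{k+1}/a_k| = [(5(k+1) + 1)/(5k + 1)] · 2·7/3 → 14/3.
Hence the series converges for |x − 2| < 1/(14/3) = 3/14, so the radius of convergence is 3/14.

R = 3/14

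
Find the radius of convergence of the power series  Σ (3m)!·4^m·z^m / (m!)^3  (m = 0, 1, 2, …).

R = 1/108

Apply the ratio test: |a_{m+1}| / |a_m| = (3m+1)·(3m+2)·(3m+3)/(m+1)³ · 4, which tends to 108 as m → ∞.
Hence the series converges for |z| < 1/(108) = 1/108, so the radius of convergence is 1/108.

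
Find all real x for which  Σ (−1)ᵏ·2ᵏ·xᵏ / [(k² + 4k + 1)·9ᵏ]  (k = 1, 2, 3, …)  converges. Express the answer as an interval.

The ratio of consecutive coefficients is [(k² + 4k + 1)/((k+1)² + 4(k+1) + 1)] · 2/9 → 2/9.
Thus R = 1/(2/9) = 9/2.
Check x = 9/2: the terms are on the order of 1/k², so the series converges absolutely by comparison with the p-series (p = 2 > 1).
Endpoint x = -9/2: the terms are on the order of 1/k², so the series converges absolutely by comparison with the p-series (p = 2 > 1).

[-9/2, 9/2]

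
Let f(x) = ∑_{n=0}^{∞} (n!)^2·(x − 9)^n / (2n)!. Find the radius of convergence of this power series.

R = 4

By the ratio test, |a_{n+1}/a_n| = (n+1)²/[(2n+1)·(2n+2)] → 1/4.
Hence the series converges for |x − 9| < 1/(1/4) = 4, so the radius of convergence is 4.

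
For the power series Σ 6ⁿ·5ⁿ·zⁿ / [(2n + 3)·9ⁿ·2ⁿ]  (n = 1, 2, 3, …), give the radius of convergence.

R = 3/5

By the ratio test, |a_{n+1}/a_n| = [(2n + 3)/(2(n+1) + 3)] · 6·5/(9·2) → 5/3.
Thus R = 1/(5/3) = 3/5.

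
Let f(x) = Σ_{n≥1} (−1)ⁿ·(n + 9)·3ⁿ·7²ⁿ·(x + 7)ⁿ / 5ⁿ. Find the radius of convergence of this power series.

Ratio test: |a_{n+1}/a_n| = [((n+1) + 9)/(n + 9)] · 3·49/5 → 147/5 as n → ∞.
Convergence for |x + 7| · 147/5 < 1, i.e. |x + 7| < 5/147. So R = 5/147.

R = 5/147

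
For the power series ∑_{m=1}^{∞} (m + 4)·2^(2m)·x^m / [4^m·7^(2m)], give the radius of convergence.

By the ratio test, |a_{m+1}/a_m| = [((m+1) + 4)/(m + 4)] · 4/(4·49) → 1/49.
The series converges when 1/49 · |x| < 1, giving R = 49.

R = 49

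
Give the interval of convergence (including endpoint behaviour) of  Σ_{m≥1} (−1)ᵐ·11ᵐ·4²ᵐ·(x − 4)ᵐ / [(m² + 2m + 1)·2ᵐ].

Apply the ratio test: |a_{m+1}| / |a_m| = [(m² + 2m + 1)/((m+1)² + 2(m+1) + 1)] · 11·16/2, which tends to 88 as m → ∞.
Thus R = 1/(88) = 1/88.
When x = 353/88, the series is dominated by a constant times Σ 1/m², which converges (p = 2 > 1).
At x = 351/88: the terms are on the order of 1/m², so the series converges absolutely by comparison with the p-series (p = 2 > 1).

[351/88, 353/88]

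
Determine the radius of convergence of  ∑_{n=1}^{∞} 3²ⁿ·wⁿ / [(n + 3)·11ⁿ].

The ratio of consecutive coefficients is [(n + 3)/((n+1) + 3)] · 9/11 → 9/11.
Convergence for |w| · 9/11 < 1, i.e. |w| < 11/9. So R = 11/9.

R = 11/9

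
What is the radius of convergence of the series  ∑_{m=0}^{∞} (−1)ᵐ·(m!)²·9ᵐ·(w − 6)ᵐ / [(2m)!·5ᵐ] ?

The ratio of consecutive coefficients is (m+1)²/[(2m+1)·(2m+2)] · 9/5 → 9/20.
Convergence for |w − 6| · 9/20 < 1, i.e. |w − 6| < 20/9. So R = 20/9.

R = 20/9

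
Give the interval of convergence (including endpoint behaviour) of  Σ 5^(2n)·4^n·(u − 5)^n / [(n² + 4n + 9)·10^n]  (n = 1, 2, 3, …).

By the ratio test, |a_{n+1}/a_n| = [(n² + 4n + 9)/((n+1)² + 4(n+1) + 9)] · 25·4/10 → 10.
The series converges when 10 · |u − 5| < 1, giving R = 1/10.
Check u = 51/10: the terms are on the order of 1/n², so the series converges absolutely by comparison with the p-series (p = 2 > 1).
At u = 49/10: absolute convergence follows by limit comparison with Σ 1/n².

[49/10, 51/10]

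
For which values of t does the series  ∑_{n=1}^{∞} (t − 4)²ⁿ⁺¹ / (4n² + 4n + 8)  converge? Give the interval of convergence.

[3, 5]

Apply the ratio test: |a_{n+1}| / |a_n| = (4n² + 4n + 8)/(4(n+1)² + 4(n+1) + 8), which tends to 1 as n → ∞.
Successive powers of (t − 4) differ by 2, so the series converges when |t − 4|² · 1 < 1, i.e. |t − 4| < √(1) = 1. So R = 1.
Endpoint t = 5: the series is dominated by a constant times Σ 1/n², which converges (p = 2 > 1).
Check t = 3: absolute convergence follows by limit comparison with Σ 1/n².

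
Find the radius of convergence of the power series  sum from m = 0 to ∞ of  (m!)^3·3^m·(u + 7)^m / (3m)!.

R = 9

The ratio of consecutive coefficients is (m+1)³/[(3m+1)·(3m+2)·(3m+3)] · 3 → 1/9.
Thus R = 1/(1/9) = 9.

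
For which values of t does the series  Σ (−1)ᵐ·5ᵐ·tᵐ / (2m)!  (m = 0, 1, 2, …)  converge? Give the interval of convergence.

(−∞, ∞)

The ratio of consecutive coefficients is 5 · 1/[(2m+1)·(2m+2)] → 0.
The ratio tends to 0 regardless of t, hence R = ∞.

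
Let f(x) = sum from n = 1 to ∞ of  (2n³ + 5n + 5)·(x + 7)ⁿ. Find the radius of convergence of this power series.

Apply the ratio test: |a_{n+1}| / |a_n| = (2(n+1)³ + 5(n+1) + 5)/(2n³ + 5n + 5), which tends to 1 as n → ∞.
Convergence for |x + 7| < 1, so R = 1.

R = 1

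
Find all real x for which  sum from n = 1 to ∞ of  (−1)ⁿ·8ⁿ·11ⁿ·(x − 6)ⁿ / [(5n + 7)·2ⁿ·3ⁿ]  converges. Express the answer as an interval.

Apply the ratio test: |a_{n+1}| / |a_n| = [(5n + 7)/(5(n+1) + 7)] · 8·11/(2·3), which tends to 44/3 as n → ∞.
Convergence for |x − 6| · 44/3 < 1, i.e. |x − 6| < 3/44. So R = 3/44.
When x = 267/44, convergence follows from the alternating series test (terms decrease monotonically to 0).
At x = 261/44: comparison with the harmonic series Σ 1/n shows the series diverges.

(261/44, 267/44]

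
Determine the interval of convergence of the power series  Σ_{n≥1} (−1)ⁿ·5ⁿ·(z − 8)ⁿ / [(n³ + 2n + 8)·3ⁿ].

[37/5, 43/5]

Apply the ratio test: |a_{n+1}| / |a_n| = [(n³ + 2n + 8)/((n+1)³ + 2(n+1) + 8)] · 5/3, which tends to 5/3 as n → ∞.
The series converges when 5/3 · |z − 8| < 1, giving R = 3/5.
Endpoint z = 43/5: the terms are on the order of 1/n³, so the series converges absolutely by comparison with the p-series (p = 3 > 1).
When z = 37/5, absolute convergence follows by limit comparison with Σ 1/n³.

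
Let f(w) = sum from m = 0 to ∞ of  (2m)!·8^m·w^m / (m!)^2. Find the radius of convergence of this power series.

R = 1/32

Ratio test: |a_{m+1}/a_m| = (2m+1)·(2m+2)/(m+1)² · 8 → 32 as m → ∞.
Convergence for |w| · 32 < 1, i.e. |w| < 1/32. So R = 1/32.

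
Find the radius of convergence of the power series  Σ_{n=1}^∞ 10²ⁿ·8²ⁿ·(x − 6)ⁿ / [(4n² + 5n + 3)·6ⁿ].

Apply the ratio test: |a_{n+1}| / |a_n| = [(4n² + 5n + 3)/(4(n+1)² + 5(n+1) + 3)] · 100·64/6, which tends to 3200/3 as n → ∞.
Hence the series converges for |x − 6| < 1/(3200/3) = 3/3200, so the radius of convergence is 3/3200.

R = 3/3200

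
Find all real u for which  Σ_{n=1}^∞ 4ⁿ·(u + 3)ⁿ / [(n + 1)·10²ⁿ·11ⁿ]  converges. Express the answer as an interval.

[-278, 272)

Apply the ratio test: |a_{n+1}| / |a_n| = [(n + 1)/((n+1) + 1)] · 4/(100·11), which tends to 1/275 as n → ∞.
Convergence for |u + 3| · 1/275 < 1, i.e. |u + 3| < 275. So R = 275.
At u = 272: the terms are asymptotic to a nonzero constant times 1/n, so the series diverges by limit comparison with Σ 1/n.
Endpoint u = -278: an alternating series whose terms decrease to 0 in absolute value, so it converges by the Leibniz criterion.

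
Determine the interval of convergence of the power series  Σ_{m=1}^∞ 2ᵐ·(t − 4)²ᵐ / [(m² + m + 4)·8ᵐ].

[2, 6]

By the ratio test, |a_{m+1}/a_m| = [(m² + m + 4)/((m+1)² + (m+1) + 4)] · 2/8 → 1/4.
Successive powers of (t − 4) differ by 2, so the series converges when |t − 4|² · 1/4 < 1, i.e. |t − 4| < √(4) = 2. So R = 2.
Endpoint t = 6: absolute convergence follows by limit comparison with Σ 1/m².
At t = 2: absolute convergence follows by limit comparison with Σ 1/m².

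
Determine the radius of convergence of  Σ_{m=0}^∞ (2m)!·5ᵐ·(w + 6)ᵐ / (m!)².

Ratio test: |a_{m+1}/a_m| = (2m+1)·(2m+2)/(m+1)² · 5 → 20 as m → ∞.
Thus R = 1/(20) = 1/20.

R = 1/20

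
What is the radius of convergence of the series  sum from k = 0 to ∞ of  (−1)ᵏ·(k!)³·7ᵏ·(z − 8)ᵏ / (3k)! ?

R = 27/7

Ratio test: |a_{k+1}/a_k| = (k+1)³/[(3k+1)·(3k+2)·(3k+3)] · 7 → 7/27 as k → ∞.
Hence the series converges for |z − 8| < 1/(7/27) = 27/7, so the radius of convergence is 27/7.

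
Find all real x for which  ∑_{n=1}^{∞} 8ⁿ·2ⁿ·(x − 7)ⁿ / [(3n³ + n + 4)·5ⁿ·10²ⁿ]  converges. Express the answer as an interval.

The ratio of consecutive coefficients is [(3n³ + n + 4)/(3(n+1)³ + (n+1) + 4)] · 8·2/(5·100) → 4/125.
Hence the series converges for |x − 7| < 1/(4/125) = 125/4, so the radius of convergence is 125/4.
When x = 153/4, the series is dominated by a constant times Σ 1/n³, which converges (p = 3 > 1).
Check x = -97/4: absolute convergence follows by limit comparison with Σ 1/n³.

[-97/4, 153/4]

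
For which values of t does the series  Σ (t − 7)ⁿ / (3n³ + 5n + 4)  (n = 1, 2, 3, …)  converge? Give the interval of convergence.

By the ratio test, |a_{n+1}/a_n| = (3n³ + 5n + 4)/(3(n+1)³ + 5(n+1) + 4) → 1.
Convergence for |t − 7| < 1, so R = 1.
Endpoint t = 8: absolute convergence follows by limit comparison with Σ 1/n³.
When t = 6, absolute convergence follows by limit comparison with Σ 1/n³.

[6, 8]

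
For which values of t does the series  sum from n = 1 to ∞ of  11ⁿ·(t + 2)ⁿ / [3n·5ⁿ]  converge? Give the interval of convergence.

[-27/11, -17/11)

By the ratio test, |a_{n+1}/a_n| = [3n/3(n+1)] · 11/5 → 11/5.
Hence the series converges for |t + 2| < 1/(11/5) = 5/11, so the radius of convergence is 5/11.
At t = -17/11: the terms behave like c/n; limit comparison with the harmonic series gives divergence.
Check t = -27/11: convergence follows from the alternating series test (terms decrease monotonically to 0).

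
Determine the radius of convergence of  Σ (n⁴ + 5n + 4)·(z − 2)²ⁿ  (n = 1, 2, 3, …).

R = 1

Ratio test: |a_{n+1}/a_n| = ((n+1)⁴ + 5(n+1) + 4)/(n⁴ + 5n + 4) → 1 as n → ∞.
Successive powers of (z − 2) differ by 2, so the series converges when |z − 2|² · 1 < 1, i.e. |z − 2| < √(1) = 1. So R = 1.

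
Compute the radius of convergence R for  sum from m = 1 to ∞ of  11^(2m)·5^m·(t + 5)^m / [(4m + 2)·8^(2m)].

Ratio test: |a_{m+1}/a_m| = [(4m + 2)/(4(m+1) + 2)] · 121·5/64 → 605/64 as m → ∞.
The series converges when 605/64 · |t + 5| < 1, giving R = 64/605.

R = 64/605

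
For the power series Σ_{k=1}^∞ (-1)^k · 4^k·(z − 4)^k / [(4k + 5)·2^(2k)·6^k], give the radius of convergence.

R = 6

Apply the ratio test: |a_{k+1}| / |a_k| = [(4k + 5)/(4(k+1) + 5)] · 4/(4·6), which tends to 1/6 as k → ∞.
The series converges when 1/6 · |z − 4| < 1, giving R = 6.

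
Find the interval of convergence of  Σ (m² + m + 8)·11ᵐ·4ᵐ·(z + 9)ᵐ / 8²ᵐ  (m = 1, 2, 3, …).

Apply the ratio test: |a_{m+1}| / |a_m| = [((m+1)² + (m+1) + 8)/(m² + m + 8)] · 11·4/64, which tends to 11/16 as m → ∞.
The series converges when 11/16 · |z + 9| < 1, giving R = 16/11.
At z = -83/11: the m-th term does not approach 0; divergence by the term test.
When z = -115/11, the terms have absolute value of order m², which does not tend to 0, so the series diverges by the divergence test.

(-115/11, -83/11)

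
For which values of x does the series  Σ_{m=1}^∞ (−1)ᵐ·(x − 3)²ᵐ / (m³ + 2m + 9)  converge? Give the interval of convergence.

Apply the ratio test: |a_{m+1}| / |a_m| = (m³ + 2m + 9)/((m+1)³ + 2(m+1) + 9), which tends to 1 as m → ∞.
Since the exponent of (x − 3) increases by 2 each term, convergence requires |x − 3|² < 1, hence R = 1.
Endpoint x = 4: the series is dominated by a constant times Σ 1/m³, which converges (p = 3 > 1).
Endpoint x = 2: the series is dominated by a constant times Σ 1/m³, which converges (p = 3 > 1).

[2, 4]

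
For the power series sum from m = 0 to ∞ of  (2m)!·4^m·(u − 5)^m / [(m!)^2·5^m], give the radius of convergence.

Ratio test: |a_{m+1}/a_m| = (2m+1)·(2m+2)/(m+1)² · 4/5 → 16/5 as m → ∞.
Hence the series converges for |u − 5| < 1/(16/5) = 5/16, so the radius of convergence is 5/16.

R = 5/16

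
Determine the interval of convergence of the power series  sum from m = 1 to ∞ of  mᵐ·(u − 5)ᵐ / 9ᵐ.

{5}

By the Cauchy root test, |a_m|^(1/m) = m/9 → ∞.
The root grows without bound, so R = 0 (convergence only at u = 5).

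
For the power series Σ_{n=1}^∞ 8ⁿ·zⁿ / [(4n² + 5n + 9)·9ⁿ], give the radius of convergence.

R = 9/8

Apply the ratio test: |a_{n+1}| / |a_n| = [(4n² + 5n + 9)/(4(n+1)² + 5(n+1) + 9)] · 8/9, which tends to 8/9 as n → ∞.
Thus R = 1/(8/9) = 9/8.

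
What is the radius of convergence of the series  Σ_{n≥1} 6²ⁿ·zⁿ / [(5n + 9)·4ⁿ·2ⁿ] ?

The ratio of consecutive coefficients is [(5n + 9)/(5(n+1) + 9)] · 36/(4·2) → 9/2.
The series converges when 9/2 · |z| < 1, giving R = 2/9.

R = 2/9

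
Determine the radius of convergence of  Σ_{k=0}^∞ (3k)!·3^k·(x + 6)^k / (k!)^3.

R = 1/81

By the ratio test, |a_{k+1}/a_k| = (3k+1)·(3k+2)·(3k+3)/(k+1)³ · 3 → 81.
Convergence for |x + 6| · 81 < 1, i.e. |x + 6| < 1/81. So R = 1/81.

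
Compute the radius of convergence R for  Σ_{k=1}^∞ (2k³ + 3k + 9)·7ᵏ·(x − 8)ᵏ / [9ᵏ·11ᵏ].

R = 99/7

Ratio test: |a_{k+1}/a_k| = [(2(k+1)³ + 3(k+1) + 9)/(2k³ + 3k + 9)] · 7/(9·11) → 7/99 as k → ∞.
The series converges when 7/99 · |x − 8| < 1, giving R = 99/7.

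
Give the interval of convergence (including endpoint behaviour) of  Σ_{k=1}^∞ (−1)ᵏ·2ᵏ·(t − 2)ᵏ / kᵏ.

(−∞, ∞)

Root test: |a_k|^(1/k) = 2/k → 0.
The limit is 0 for every t, so R = ∞.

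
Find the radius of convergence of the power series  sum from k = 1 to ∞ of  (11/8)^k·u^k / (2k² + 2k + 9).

Ratio test: |a_{k+1}/a_k| = [(2k² + 2k + 9)/(2(k+1)² + 2(k+1) + 9)] · 11/8 → 11/8 as k → ∞.
Thus R = 1/(11/8) = 8/11.

R = 8/11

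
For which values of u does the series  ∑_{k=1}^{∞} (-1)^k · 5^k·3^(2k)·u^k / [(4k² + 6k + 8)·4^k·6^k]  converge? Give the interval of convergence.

Ratio test: |a_{k+1}/a_k| = [(4k² + 6k + 8)/(4(k+1)² + 6(k+1) + 8)] · 5·9/(4·6) → 15/8 as k → ∞.
Thus R = 1/(15/8) = 8/15.
Check u = 8/15: absolute convergence follows by limit comparison with Σ 1/k².
At u = -8/15: the series is dominated by a constant times Σ 1/k², which converges (p = 2 > 1).

[-8/15, 8/15]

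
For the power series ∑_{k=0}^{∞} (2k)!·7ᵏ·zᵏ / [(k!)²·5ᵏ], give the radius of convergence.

Apply the ratio test: |a_{k+1}| / |a_k| = (2k+1)·(2k+2)/(k+1)² · 7/5, which tends to 28/5 as k → ∞.
Thus R = 1/(28/5) = 5/28.

R = 5/28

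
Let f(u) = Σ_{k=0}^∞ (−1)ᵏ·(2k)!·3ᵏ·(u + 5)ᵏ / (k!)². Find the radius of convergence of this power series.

Apply the ratio test: |a_{k+1}| / |a_k| = (2k+1)·(2k+2)/(k+1)² · 3, which tends to 12 as k → ∞.
Hence the series converges for |u + 5| < 1/(12) = 1/12, so the radius of convergence is 1/12.

R = 1/12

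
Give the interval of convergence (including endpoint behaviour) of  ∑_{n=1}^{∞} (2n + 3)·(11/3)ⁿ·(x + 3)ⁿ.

Ratio test: |a_{n+1}/a_n| = [(2(n+1) + 3)/(2n + 3)] · 11/3 → 11/3 as n → ∞.
Hence the series converges for |x + 3| < 1/(11/3) = 3/11, so the radius of convergence is 3/11.
Endpoint x = -30/11: the terms have absolute value of order n, which does not tend to 0, so the series diverges by the divergence test.
At x = -36/11: the terms do not tend to 0, so the series diverges.

(-36/11, -30/11)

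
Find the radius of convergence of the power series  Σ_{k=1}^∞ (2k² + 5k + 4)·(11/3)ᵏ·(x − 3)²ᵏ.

Apply the ratio test: |a_{k+1}| / |a_k| = [(2(k+1)² + 5(k+1) + 4)/(2k² + 5k + 4)] · 11/3, which tends to 11/3 as k → ∞.
Since the exponent of (x − 3) increases by 2 each term, convergence requires |x − 3|² < 3/11, hence R = √33/11.

R = √33/11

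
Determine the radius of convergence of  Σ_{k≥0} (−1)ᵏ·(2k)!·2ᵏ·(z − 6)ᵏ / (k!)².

Ratio test: |a_{k+1}/a_k| = (2k+1)·(2k+2)/(k+1)² · 2 → 8 as k → ∞.
Convergence for |z − 6| · 8 < 1, i.e. |z − 6| < 1/8. So R = 1/8.

R = 1/8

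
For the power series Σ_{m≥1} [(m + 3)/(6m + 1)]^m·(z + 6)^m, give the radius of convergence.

R = 6

By the Cauchy root test, |a_m|^(1/m) = (m + 3)/(6m + 1) → 1/6.
Hence the series converges for |z + 6| < 1/(1/6) = 6, so the radius of convergence is 6.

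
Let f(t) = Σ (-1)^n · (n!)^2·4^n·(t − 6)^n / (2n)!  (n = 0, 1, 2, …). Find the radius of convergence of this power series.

Apply the ratio test: |a_{n+1}| / |a_n| = (n+1)²/[(2n+1)·(2n+2)] · 4, which tends to 1 as n → ∞.
Convergence for |t − 6| < 1, so R = 1.

R = 1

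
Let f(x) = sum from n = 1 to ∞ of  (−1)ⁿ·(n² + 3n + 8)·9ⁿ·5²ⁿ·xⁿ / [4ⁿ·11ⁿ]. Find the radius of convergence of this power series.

By the ratio test, |a_{n+1}/a_n| = [((n+1)² + 3(n+1) + 8)/(n² + 3n + 8)] · 9·25/(4·11) → 225/44.
Thus R = 1/(225/44) = 44/225.

R = 44/225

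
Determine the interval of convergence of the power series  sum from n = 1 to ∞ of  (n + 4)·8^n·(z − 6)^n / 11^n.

Ratio test: |a_{n+1}/a_n| = [((n+1) + 4)/(n + 4)] · 8/11 → 8/11 as n → ∞.
Convergence for |z − 6| · 8/11 < 1, i.e. |z − 6| < 11/8. So R = 11/8.
When z = 59/8, the n-th term does not approach 0; divergence by the term test.
Check z = 37/8: the n-th term does not approach 0; divergence by the term test.

(37/8, 59/8)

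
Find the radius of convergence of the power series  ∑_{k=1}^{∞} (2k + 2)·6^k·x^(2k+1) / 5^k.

The ratio of consecutive coefficients is [(2(k+1) + 2)/(2k + 2)] · 6/5 → 6/5.
Writing y = x², the series in y has radius 5/6, so |x| < √(5/6) and R = √30/6.

R = √30/6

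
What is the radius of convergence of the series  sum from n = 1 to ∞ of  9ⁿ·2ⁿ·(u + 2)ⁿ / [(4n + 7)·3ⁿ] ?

Ratio test: |a_{n+1}/a_n| = [(4n + 7)/(4(n+1) + 7)] · 9·2/3 → 6 as n → ∞.
The series converges when 6 · |u + 2| < 1, giving R = 1/6.

R = 1/6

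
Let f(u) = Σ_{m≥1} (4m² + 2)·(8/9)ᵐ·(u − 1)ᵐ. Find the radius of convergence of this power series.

R = 9/8

Apply the ratio test: |a_{m+1}| / |a_m| = [(4(m+1)² + 2)/(4m² + 2)] · 8/9, which tends to 8/9 as m → ∞.
The series converges when 8/9 · |u − 1| < 1, giving R = 9/8.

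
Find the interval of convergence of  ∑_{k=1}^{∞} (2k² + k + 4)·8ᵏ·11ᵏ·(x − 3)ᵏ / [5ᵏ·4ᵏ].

(61/22, 71/22)

By the ratio test, |a_{k+1}/a_k| = [(2(k+1)² + (k+1) + 4)/(2k² + k + 4)] · 8·11/(5·4) → 22/5.
Convergence for |x − 3| · 22/5 < 1, i.e. |x − 3| < 5/22. So R = 5/22.
Endpoint x = 71/22: the terms do not tend to 0, so the series diverges.
When x = 61/22, the k-th term does not approach 0; divergence by the term test.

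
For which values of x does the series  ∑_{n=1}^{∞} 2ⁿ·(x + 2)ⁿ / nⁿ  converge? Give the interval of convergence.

By the Cauchy root test, |a_n|^(1/n) = 2/n → 0.
Since the n-th root of |a_n| tends to 0, the series converges for all real x; R = ∞.

(−∞, ∞)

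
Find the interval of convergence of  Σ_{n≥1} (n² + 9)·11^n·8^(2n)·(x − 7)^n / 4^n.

Ratio test: |a_{n+1}/a_n| = [((n+1)² + 9)/(n² + 9)] · 11·64/4 → 176 as n → ∞.
Thus R = 1/(176) = 1/176.
When x = 1233/176, the terms do not tend to 0, so the series diverges.
Check x = 1231/176: the terms have absolute value of order n², which does not tend to 0, so the series diverges by the divergence test.

(1231/176, 1233/176)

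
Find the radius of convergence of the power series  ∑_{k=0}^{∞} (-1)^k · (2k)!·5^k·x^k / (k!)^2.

R = 1/20

Apply the ratio test: |a_{k+1}| / |a_k| = (2k+1)·(2k+2)/(k+1)² · 5, which tends to 20 as k → ∞.
Convergence for |x| · 20 < 1, i.e. |x| < 1/20. So R = 1/20.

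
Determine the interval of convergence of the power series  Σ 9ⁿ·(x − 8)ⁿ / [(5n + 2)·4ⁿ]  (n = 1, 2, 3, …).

[68/9, 76/9)

By the ratio test, |a_{n+1}/a_n| = [(5n + 2)/(5(n+1) + 2)] · 9/4 → 9/4.
Thus R = 1/(9/4) = 4/9.
Check x = 76/9: the terms are asymptotic to a nonzero constant times 1/n, so the series diverges by limit comparison with Σ 1/n.
At x = 68/9: the terms alternate in sign and decrease monotonically to 0 in absolute value (size ~ c/n), so the alternating series test gives convergence.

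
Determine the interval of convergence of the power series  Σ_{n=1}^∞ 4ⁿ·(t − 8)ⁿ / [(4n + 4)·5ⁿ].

[27/4, 37/4)

By the ratio test, |a_{n+1}/a_n| = [(4n + 4)/(4(n+1) + 4)] · 4/5 → 4/5.
Thus R = 1/(4/5) = 5/4.
Check t = 37/4: comparison with the harmonic series Σ 1/n shows the series diverges.
When t = 27/4, the terms alternate in sign and decrease monotonically to 0 in absolute value (size ~ c/n), so the alternating series test gives convergence.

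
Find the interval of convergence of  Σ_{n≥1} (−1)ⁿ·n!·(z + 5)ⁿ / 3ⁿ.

{-5}

The ratio of consecutive coefficients is (n+1) · 1/3 → ∞.
The terms grow without bound for any (z + 5) ≠ 0, so R = 0 (convergence only at z = -5).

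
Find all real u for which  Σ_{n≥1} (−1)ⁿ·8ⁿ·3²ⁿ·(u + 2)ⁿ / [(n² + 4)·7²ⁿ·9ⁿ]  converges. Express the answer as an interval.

[-65/8, 33/8]

The ratio of consecutive coefficients is [(n² + 4)/((n+1)² + 4)] · 8·9/(49·9) → 8/49.
Convergence for |u + 2| · 8/49 < 1, i.e. |u + 2| < 49/8. So R = 49/8.
At u = 33/8: the series is dominated by a constant times Σ 1/n², which converges (p = 2 > 1).
When u = -65/8, absolute convergence follows by limit comparison with Σ 1/n².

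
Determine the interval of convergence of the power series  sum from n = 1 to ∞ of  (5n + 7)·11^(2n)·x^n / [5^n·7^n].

The ratio of consecutive coefficients is [(5(n+1) + 7)/(5n + 7)] · 121/(5·7) → 121/35.
Convergence for |x| · 121/35 < 1, i.e. |x| < 35/121. So R = 35/121.
Check x = 35/121: the terms do not tend to 0, so the series diverges.
Check x = -35/121: the terms do not tend to 0, so the series diverges.

(-35/121, 35/121)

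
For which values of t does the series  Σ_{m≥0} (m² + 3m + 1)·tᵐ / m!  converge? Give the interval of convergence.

Ratio test: |a_{m+1}/a_m| = ((m+1)² + 3(m+1) + 1)/(m² + 3m + 1) · 1/(m+1) → 0 as m → ∞.
Since the limit is 0 < 1 for every t, the series converges on all of ℝ and R = ∞.

(−∞, ∞)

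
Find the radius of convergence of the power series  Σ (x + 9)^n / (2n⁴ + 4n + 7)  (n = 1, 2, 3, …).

By the ratio test, |a_{n+1}/a_n| = (2n⁴ + 4n + 7)/(2(n+1)⁴ + 4(n+1) + 7) → 1.
So the series converges when |x + 9| < 1 and diverges when |x + 9| > 1; R = 1.

R = 1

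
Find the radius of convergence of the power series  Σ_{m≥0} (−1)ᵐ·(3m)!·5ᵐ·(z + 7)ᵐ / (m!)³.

The ratio of consecutive coefficients is (3m+1)·(3m+2)·(3m+3)/(m+1)³ · 5 → 135.
Hence the series converges for |z + 7| < 1/(135) = 1/135, so the radius of convergence is 1/135.

R = 1/135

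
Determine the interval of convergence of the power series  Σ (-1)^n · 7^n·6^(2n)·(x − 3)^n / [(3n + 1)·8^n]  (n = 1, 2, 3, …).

(187/63, 191/63]

The ratio of consecutive coefficients is [(3n + 1)/(3(n+1) + 1)] · 7·36/8 → 63/2.
Thus R = 1/(63/2) = 2/63.
When x = 191/63, the terms alternate in sign and decrease monotonically to 0 in absolute value (size ~ c/n), so the alternating series test gives convergence.
Endpoint x = 187/63: the terms behave like c/n; limit comparison with the harmonic series gives divergence.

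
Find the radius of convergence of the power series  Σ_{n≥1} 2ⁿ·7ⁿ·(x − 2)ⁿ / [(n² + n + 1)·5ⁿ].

Ratio test: |a_{n+1}/a_n| = [(n² + n + 1)/((n+1)² + (n+1) + 1)] · 2·7/5 → 14/5 as n → ∞.
Hence the series converges for |x − 2| < 1/(14/5) = 5/14, so the radius of convergence is 5/14.

R = 5/14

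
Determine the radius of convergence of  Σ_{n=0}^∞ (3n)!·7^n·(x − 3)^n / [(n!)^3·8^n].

R = 8/189

Apply the ratio test: |a_{n+1}| / |a_n| = (3n+1)·(3n+2)·(3n+3)/(n+1)³ · 7/8, which tends to 189/8 as n → ∞.
Hence the series converges for |x − 3| < 1/(189/8) = 8/189, so the radius of convergence is 8/189.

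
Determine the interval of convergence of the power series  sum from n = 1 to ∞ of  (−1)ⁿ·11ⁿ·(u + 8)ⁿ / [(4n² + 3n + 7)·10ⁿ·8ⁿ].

The ratio of consecutive coefficients is [(4n² + 3n + 7)/(4(n+1)² + 3(n+1) + 7)] · 11/(10·8) → 11/80.
The series converges when 11/80 · |u + 8| < 1, giving R = 80/11.
Check u = -8/11: the series is dominated by a constant times Σ 1/n², which converges (p = 2 > 1).
Endpoint u = -168/11: absolute convergence follows by limit comparison with Σ 1/n².

[-168/11, -8/11]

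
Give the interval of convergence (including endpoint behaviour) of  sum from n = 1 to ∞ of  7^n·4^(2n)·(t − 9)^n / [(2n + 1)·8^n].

[125/14, 127/14)

Apply the ratio test: |a_{n+1}| / |a_n| = [(2n + 1)/(2(n+1) + 1)] · 7·16/8, which tends to 14 as n → ∞.
Thus R = 1/(14) = 1/14.
Check t = 127/14: the terms behave like c/n; limit comparison with the harmonic series gives divergence.
At t = 125/14: convergence follows from the alternating series test (terms decrease monotonically to 0).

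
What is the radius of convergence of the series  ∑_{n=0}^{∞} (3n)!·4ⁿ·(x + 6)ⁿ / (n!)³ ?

Apply the ratio test: |a_{n+1}| / |a_n| = (3n+1)·(3n+2)·(3n+3)/(n+1)³ · 4, which tends to 108 as n → ∞.
The series converges when 108 · |x + 6| < 1, giving R = 1/108.

R = 1/108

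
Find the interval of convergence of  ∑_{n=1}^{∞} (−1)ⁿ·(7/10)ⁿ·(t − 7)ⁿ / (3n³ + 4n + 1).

Apply the ratio test: |a_{n+1}| / |a_n| = [(3n³ + 4n + 1)/(3(n+1)³ + 4(n+1) + 1)] · 7/10, which tends to 7/10 as n → ∞.
Hence the series converges for |t − 7| < 1/(7/10) = 10/7, so the radius of convergence is 10/7.
Check t = 59/7: absolute convergence follows by limit comparison with Σ 1/n³.
When t = 39/7, the terms are on the order of 1/n³, so the series converges absolutely by comparison with the p-series (p = 3 > 1).

[39/7, 59/7]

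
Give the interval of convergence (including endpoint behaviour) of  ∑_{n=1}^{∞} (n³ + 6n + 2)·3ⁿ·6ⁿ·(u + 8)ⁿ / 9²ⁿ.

The ratio of consecutive coefficients is [((n+1)³ + 6(n+1) + 2)/(n³ + 6n + 2)] · 3·6/81 → 2/9.
Thus R = 1/(2/9) = 9/2.
When u = -7/2, the terms do not tend to 0, so the series diverges.
Endpoint u = -25/2: the terms do not tend to 0, so the series diverges.

(-25/2, -7/2)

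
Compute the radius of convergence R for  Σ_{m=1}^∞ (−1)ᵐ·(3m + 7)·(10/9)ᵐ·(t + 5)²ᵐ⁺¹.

Apply the ratio test: |a_{m+1}| / |a_m| = [(3(m+1) + 7)/(3m + 7)] · 10/9, which tends to 10/9 as m → ∞.
Writing y = (t + 5)², the series in y has radius 9/10, so |t + 5| < √(9/10) and R = 3√10/10.

R = 3√10/10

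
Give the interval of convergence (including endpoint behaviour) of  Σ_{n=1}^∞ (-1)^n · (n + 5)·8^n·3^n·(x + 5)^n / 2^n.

By the ratio test, |a_{n+1}/a_n| = [((n+1) + 5)/(n + 5)] · 8·3/2 → 12.
Thus R = 1/(12) = 1/12.
At x = -59/12: the n-th term does not approach 0; divergence by the term test.
Check x = -61/12: the n-th term does not approach 0; divergence by the term test.

(-61/12, -59/12)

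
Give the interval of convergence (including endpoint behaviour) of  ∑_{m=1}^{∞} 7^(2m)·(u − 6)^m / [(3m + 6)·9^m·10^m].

By the ratio test, |a_{m+1}/a_m| = [(3m + 6)/(3(m+1) + 6)] · 49/(9·10) → 49/90.
Thus R = 1/(49/90) = 90/49.
When u = 384/49, comparison with the harmonic series Σ 1/m shows the series diverges.
When u = 204/49, the terms alternate in sign and decrease monotonically to 0 in absolute value (size ~ c/m), so the alternating series test gives convergence.

[204/49, 384/49)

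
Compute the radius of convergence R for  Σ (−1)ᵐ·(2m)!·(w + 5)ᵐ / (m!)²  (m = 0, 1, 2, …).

Apply the ratio test: |a_{m+1}| / |a_m| = (2m+1)·(2m+2)/(m+1)², which tends to 4 as m → ∞.
Thus R = 1/(4) = 1/4.

R = 1/4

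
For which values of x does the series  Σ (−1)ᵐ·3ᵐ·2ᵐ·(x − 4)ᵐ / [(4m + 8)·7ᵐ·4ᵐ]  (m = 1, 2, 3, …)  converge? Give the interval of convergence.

(-2/3, 26/3]

Apply the ratio test: |a_{m+1}| / |a_m| = [(4m + 8)/(4(m+1) + 8)] · 3·2/(7·4), which tends to 3/14 as m → ∞.
Convergence for |x − 4| · 3/14 < 1, i.e. |x − 4| < 14/3. So R = 14/3.
Endpoint x = 26/3: an alternating series whose terms decrease to 0 in absolute value, so it converges by the Leibniz criterion.
Check x = -2/3: comparison with the harmonic series Σ 1/m shows the series diverges.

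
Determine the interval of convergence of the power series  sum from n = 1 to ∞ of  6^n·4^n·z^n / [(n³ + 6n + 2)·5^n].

[-5/24, 5/24]

Apply the ratio test: |a_{n+1}| / |a_n| = [(n³ + 6n + 2)/((n+1)³ + 6(n+1) + 2)] · 6·4/5, which tends to 24/5 as n → ∞.
The series converges when 24/5 · |z| < 1, giving R = 5/24.
Check z = 5/24: absolute convergence follows by limit comparison with Σ 1/n³.
Check z = -5/24: the series is dominated by a constant times Σ 1/n³, which converges (p = 3 > 1).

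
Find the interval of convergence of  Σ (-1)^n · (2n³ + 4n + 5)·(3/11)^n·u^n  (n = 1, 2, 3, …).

(-11/3, 11/3)

By the ratio test, |a_{n+1}/a_n| = [(2(n+1)³ + 4(n+1) + 5)/(2n³ + 4n + 5)] · 3/11 → 3/11.
Hence the series converges for |u| < 1/(3/11) = 11/3, so the radius of convergence is 11/3.
Check u = 11/3: the terms have absolute value of order n³, which does not tend to 0, so the series diverges by the divergence test.
When u = -11/3, the terms have absolute value of order n³, which does not tend to 0, so the series diverges by the divergence test.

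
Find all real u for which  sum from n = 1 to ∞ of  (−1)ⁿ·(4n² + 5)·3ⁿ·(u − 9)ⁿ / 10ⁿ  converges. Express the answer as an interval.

Ratio test: |a_{n+1}/a_n| = [(4(n+1)² + 5)/(4n² + 5)] · 3/10 → 3/10 as n → ∞.
Convergence for |u − 9| · 3/10 < 1, i.e. |u − 9| < 10/3. So R = 10/3.
Endpoint u = 37/3: the n-th term does not approach 0; divergence by the term test.
Endpoint u = 17/3: the terms do not tend to 0, so the series diverges.

(17/3, 37/3)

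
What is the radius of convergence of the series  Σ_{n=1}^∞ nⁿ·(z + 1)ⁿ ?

R = 0

By the Cauchy root test, |a_n|^(1/n) = n → ∞.
The root grows without bound, so R = 0 (convergence only at z = -1).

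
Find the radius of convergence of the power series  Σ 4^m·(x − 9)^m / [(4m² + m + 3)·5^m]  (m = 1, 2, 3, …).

By the ratio test, |a_{m+1}/a_m| = [(4m² + m + 3)/(4(m+1)² + (m+1) + 3)] · 4/5 → 4/5.
Convergence for |x − 9| · 4/5 < 1, i.e. |x − 9| < 5/4. So R = 5/4.

R = 5/4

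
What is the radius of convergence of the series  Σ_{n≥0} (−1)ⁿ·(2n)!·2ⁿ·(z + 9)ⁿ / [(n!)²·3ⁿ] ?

Apply the ratio test: |a_{n+1}| / |a_n| = (2n+1)·(2n+2)/(n+1)² · 2/3, which tends to 8/3 as n → ∞.
The series converges when 8/3 · |z + 9| < 1, giving R = 3/8.

R = 3/8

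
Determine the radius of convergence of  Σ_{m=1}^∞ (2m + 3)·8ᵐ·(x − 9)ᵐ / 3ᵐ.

Apply the ratio test: |a_{m+1}| / |a_m| = [(2(m+1) + 3)/(2m + 3)] · 8/3, which tends to 8/3 as m → ∞.
The series converges when 8/3 · |x − 9| < 1, giving R = 3/8.

R = 3/8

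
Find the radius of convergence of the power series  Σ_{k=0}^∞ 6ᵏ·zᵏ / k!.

Ratio test: |a_{k+1}/a_k| = 6 · 1/(k+1) → 0 as k → ∞.
The limit is 0, so the series converges for all z; R = ∞.

R = ∞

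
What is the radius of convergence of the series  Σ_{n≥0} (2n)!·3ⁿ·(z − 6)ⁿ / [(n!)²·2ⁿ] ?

Ratio test: |a_{n+1}/a_n| = (2n+1)·(2n+2)/(n+1)² · 3/2 → 6 as n → ∞.
Thus R = 1/(6) = 1/6.

R = 1/6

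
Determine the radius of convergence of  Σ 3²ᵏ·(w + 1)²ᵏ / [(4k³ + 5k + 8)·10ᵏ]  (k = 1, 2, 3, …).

The ratio of consecutive coefficients is [(4k³ + 5k + 8)/(4(k+1)³ + 5(k+1) + 8)] · 9/10 → 9/10.
Successive powers of (w + 1) differ by 2, so the series converges when |w + 1|² · 9/10 < 1, i.e. |w + 1| < √(10/9). So R = √10/3.

R = √10/3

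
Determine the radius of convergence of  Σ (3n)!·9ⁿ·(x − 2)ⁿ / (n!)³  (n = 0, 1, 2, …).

Ratio test: |a_{n+1}/a_n| = (3n+1)·(3n+2)·(3n+3)/(n+1)³ · 9 → 243 as n → ∞.
Convergence for |x − 2| · 243 < 1, i.e. |x − 2| < 1/243. So R = 1/243.

R = 1/243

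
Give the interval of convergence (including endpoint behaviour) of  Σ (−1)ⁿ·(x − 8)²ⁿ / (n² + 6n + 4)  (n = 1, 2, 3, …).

Ratio test: |a_{n+1}/a_n| = (n² + 6n + 4)/((n+1)² + 6(n+1) + 4) → 1 as n → ∞.
Since the exponent of (x − 8) increases by 2 each term, convergence requires |x − 8|² < 1, hence R = 1.
Endpoint x = 9: the series is dominated by a constant times Σ 1/n², which converges (p = 2 > 1).
At x = 7: the series is dominated by a constant times Σ 1/n², which converges (p = 2 > 1).

[7, 9]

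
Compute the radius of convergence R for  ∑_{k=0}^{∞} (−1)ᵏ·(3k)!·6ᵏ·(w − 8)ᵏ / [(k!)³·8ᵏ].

R = 4/81

Ratio test: |a_{k+1}/a_k| = (3k+1)·(3k+2)·(3k+3)/(k+1)³ · 6/8 → 81/4 as k → ∞.
Convergence for |w − 8| · 81/4 < 1, i.e. |w − 8| < 4/81. So R = 4/81.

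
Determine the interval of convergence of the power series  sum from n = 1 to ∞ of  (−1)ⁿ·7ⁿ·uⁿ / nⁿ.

Root test: |a_n|^(1/n) = 7/n → 0.
Since the n-th root of |a_n| tends to 0, the series converges for all real u; R = ∞.

(−∞, ∞)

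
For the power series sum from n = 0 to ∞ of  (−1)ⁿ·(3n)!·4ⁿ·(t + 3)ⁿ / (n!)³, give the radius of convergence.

The ratio of consecutive coefficients is (3n+1)·(3n+2)·(3n+3)/(n+1)³ · 4 → 108.
Thus R = 1/(108) = 1/108.

R = 1/108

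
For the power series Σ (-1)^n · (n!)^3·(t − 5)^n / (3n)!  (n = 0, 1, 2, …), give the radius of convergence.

The ratio of consecutive coefficients is (n+1)³/[(3n+1)·(3n+2)·(3n+3)] → 1/27.
Convergence for |t − 5| · 1/27 < 1, i.e. |t − 5| < 27. So R = 27.

R = 27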